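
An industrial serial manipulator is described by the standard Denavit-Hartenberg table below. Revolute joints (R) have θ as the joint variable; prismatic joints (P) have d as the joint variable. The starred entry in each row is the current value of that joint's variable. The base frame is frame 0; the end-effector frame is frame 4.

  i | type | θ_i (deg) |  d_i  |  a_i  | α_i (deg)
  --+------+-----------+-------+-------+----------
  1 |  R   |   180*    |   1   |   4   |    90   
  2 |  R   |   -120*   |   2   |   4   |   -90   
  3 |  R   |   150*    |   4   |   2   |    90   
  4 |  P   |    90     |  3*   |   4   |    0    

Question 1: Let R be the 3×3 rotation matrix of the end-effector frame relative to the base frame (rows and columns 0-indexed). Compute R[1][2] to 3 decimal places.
-0.866

End-effector z-axis (col 2 of R) = (0.2500,-0.8660,-0.4330)
R[1][2] = -0.8660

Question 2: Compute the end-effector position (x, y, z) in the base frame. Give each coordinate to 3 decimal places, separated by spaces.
after link 1: o_1 = (-4.0000, 0.0000, 1.0000)
after link 2: o_2 = (-2.0000, 2.0000, -2.4641)
after link 3: o_3 = (-6.3301, 1.0000, -2.9641)
after link 4: o_4 = (-9.0442, -1.5981, -6.2631)

-9.044 -1.598 -6.263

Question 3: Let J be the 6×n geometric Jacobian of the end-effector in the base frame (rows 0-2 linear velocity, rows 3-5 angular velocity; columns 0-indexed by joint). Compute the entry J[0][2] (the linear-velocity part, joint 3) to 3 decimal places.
-1.799

axis z_2 = (-0.8660,0.0000,-0.5000); lever o_n−o_2 = (-7.0442,-3.5981,-3.7990)
cross product → J_v[:, 2] = (-1.7990,0.2321,3.1160)
J_ω[:, 2] = z_2
entry J[0][2] = -1.7990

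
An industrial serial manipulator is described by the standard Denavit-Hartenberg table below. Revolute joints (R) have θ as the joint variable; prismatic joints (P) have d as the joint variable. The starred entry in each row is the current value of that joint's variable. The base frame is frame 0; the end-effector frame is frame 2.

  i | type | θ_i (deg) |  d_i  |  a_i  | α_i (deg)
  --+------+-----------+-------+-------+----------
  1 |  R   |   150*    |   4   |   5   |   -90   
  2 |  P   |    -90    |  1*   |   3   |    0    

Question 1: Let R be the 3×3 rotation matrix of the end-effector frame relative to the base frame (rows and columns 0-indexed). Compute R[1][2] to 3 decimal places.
-0.866

End-effector z-axis (col 2 of R) = (-0.5000,-0.8660,0.0000)
R[1][2] = -0.8660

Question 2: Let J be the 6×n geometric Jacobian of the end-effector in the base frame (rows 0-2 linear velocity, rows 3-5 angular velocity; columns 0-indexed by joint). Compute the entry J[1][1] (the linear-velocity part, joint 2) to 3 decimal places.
prismatic axis z_1 = (-0.5000,-0.8660,0.0000)
J_v[:, 1] = z_1; J_ω[:, 1] = (0,0,0)
entry J[1][1] = -0.8660

-0.866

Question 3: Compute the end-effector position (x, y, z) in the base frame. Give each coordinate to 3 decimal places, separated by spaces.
-4.830 1.634 7.000

after link 1: o_1 = (-4.3301, 2.5000, 4.0000)
after link 2: o_2 = (-4.8301, 1.6340, 7.0000)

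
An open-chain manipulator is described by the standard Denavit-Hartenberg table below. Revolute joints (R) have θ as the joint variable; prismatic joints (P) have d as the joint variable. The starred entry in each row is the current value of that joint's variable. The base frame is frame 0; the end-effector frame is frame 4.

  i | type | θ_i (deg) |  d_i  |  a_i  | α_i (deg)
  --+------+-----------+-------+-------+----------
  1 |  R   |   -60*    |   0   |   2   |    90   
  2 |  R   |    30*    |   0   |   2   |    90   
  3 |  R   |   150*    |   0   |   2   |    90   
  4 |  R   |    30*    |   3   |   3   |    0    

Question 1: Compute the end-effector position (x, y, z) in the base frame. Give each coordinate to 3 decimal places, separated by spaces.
after link 1: o_1 = (1.0000, -1.7321, 0.0000)
after link 2: o_2 = (1.8660, -3.2321, 1.0000)
after link 3: o_3 = (0.2500, -2.4330, 0.1340)
after link 4: o_4 = (-3.0748, -4.4686, -1.5401)

-3.075 -4.469 -1.540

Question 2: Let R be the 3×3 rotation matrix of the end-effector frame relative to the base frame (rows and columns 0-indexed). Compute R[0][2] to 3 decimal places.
-0.533

End-effector z-axis (col 2 of R) = (-0.5335,-0.8080,0.2500)
R[0][2] = -0.5335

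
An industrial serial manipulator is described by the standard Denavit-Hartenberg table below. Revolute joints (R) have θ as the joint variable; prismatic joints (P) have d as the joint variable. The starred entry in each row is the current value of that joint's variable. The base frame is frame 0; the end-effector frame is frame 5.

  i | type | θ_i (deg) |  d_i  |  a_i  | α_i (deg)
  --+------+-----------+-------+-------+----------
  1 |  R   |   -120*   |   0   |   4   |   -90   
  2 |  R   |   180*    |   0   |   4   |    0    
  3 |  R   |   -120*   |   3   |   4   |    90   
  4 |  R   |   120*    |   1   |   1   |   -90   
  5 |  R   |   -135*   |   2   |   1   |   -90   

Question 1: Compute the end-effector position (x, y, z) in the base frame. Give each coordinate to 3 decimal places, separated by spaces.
0.682 -3.326 -0.984

after link 1: o_1 = (-2.0000, -3.4641, 0.0000)
after link 2: o_2 = (0.0000, -0.0000, -0.0000)
after link 3: o_3 = (1.5981, -3.2321, -3.4641)
after link 4: o_4 = (2.0401, -4.1986, -2.5311)
after link 5: o_5 = (0.6821, -3.3258, -0.9837)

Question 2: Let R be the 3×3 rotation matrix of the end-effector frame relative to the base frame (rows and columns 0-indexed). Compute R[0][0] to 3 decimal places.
End-effector x-axis (col 0 of R) = (-0.9249,-0.3772,0.0474)
R[0][0] = -0.9249

-0.925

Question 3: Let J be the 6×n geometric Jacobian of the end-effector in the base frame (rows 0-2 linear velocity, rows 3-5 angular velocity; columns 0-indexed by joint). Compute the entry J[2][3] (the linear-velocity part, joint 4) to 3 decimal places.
-0.646

axis z_3 = (-0.4330,-0.7500,0.5000); lever o_n−o_3 = (-0.9159,-0.0937,2.4804)
cross product → J_v[:, 3] = (-1.8134,0.6161,-0.6464)
J_ω[:, 3] = z_3
entry J[2][3] = -0.6464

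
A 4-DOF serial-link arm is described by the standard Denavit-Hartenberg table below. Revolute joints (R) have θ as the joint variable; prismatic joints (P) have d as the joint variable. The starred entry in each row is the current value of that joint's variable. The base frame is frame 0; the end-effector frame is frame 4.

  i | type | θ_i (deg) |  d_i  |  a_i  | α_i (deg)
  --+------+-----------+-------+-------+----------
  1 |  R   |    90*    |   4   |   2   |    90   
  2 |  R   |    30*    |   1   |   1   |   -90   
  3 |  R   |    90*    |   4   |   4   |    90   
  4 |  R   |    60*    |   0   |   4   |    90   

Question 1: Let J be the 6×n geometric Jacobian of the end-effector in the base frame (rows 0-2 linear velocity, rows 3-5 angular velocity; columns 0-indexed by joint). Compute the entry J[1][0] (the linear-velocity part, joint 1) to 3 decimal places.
-5.000

axis z_0 = ẑ; lever o_n−o_0 = (-5.0000,-0.8660,10.9641)
cross product → J_v[:, 0] = (0.8660,-5.0000,0.0000)
J_ω[:, 0] = z_0
entry J[1][0] = -5.0000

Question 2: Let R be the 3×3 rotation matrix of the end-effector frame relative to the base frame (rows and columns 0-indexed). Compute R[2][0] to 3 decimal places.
End-effector x-axis (col 0 of R) = (-0.5000,-0.4330,0.7500)
R[2][0] = 0.7500

0.750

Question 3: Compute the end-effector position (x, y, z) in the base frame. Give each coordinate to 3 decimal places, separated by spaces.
-5.000 -0.866 10.964

after link 1: o_1 = (0.0000, 2.0000, 4.0000)
after link 2: o_2 = (1.0000, 2.8660, 4.5000)
after link 3: o_3 = (-3.0000, 0.8660, 7.9641)
after link 4: o_4 = (-5.0000, -0.8660, 10.9641)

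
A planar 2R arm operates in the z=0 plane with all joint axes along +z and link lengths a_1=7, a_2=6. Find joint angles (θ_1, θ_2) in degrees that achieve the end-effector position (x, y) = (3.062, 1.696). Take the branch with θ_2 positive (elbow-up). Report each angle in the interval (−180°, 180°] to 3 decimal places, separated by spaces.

-30.001 150.002

cos θ_2 = (12.2523−7²−6²)/(2·7·6) = -0.8660; θ_2 = 150.0022° (elbow-up)
β = atan2(1.6960,3.0620) = 28.9815°; ψ = atan2(2.9998,1.8037) = 58.9822°
θ_1 = β − ψ = -30.0007°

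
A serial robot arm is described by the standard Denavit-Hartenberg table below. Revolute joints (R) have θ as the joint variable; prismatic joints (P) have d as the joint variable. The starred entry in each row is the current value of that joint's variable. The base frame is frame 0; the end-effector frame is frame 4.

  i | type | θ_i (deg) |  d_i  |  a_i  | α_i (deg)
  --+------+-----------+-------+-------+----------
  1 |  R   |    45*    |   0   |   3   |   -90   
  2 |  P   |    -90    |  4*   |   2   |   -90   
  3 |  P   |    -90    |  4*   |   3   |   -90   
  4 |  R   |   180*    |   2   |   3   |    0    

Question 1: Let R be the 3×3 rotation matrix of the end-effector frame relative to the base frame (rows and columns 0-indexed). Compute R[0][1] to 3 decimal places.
0.707

End-effector y-axis (col 1 of R) = (0.7071,0.7071,-0.0000)
R[0][1] = 0.7071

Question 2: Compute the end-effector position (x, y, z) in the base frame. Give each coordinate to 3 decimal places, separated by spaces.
2.121 7.778 4.000

after link 1: o_1 = (2.1213, 2.1213, 0.0000)
after link 2: o_2 = (-0.7071, 4.9497, 2.0000)
after link 3: o_3 = (0.0000, 9.8995, 2.0000)
after link 4: o_4 = (2.1213, 7.7782, 4.0000)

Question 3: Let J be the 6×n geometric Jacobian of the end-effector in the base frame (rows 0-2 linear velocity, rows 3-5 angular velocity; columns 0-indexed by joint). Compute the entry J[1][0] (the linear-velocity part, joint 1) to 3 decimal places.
2.121

axis z_0 = ẑ; lever o_n−o_0 = (2.1213,7.7782,4.0000)
cross product → J_v[:, 0] = (-7.7782,2.1213,0.0000)
J_ω[:, 0] = z_0
entry J[1][0] = 2.1213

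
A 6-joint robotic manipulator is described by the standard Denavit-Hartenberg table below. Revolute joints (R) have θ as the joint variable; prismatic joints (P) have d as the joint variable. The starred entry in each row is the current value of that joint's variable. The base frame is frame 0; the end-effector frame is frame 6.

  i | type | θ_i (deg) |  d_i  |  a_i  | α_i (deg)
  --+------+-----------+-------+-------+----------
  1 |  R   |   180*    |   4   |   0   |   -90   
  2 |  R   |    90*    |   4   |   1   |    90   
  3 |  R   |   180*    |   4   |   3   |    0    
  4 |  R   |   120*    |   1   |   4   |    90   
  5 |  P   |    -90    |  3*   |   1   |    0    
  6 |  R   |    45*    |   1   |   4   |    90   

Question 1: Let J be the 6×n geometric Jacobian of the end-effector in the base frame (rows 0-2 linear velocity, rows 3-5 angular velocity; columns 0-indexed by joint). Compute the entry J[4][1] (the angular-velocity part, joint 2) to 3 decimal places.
-1.000

axis z_1 = (-0.0000,-1.0000,0.0000); lever o_n−o_1 = (-1.1716,3.9136,2.0499)
cross product → J_v[:, 1] = (-2.0499,0.0000,-1.1716)
J_ω[:, 1] = z_1
entry J[4][1] = -1.0000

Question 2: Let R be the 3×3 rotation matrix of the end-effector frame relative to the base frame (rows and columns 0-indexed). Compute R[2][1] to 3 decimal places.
0.866

End-effector y-axis (col 1 of R) = (-0.0000,0.5000,0.8660)
R[2][1] = 0.8660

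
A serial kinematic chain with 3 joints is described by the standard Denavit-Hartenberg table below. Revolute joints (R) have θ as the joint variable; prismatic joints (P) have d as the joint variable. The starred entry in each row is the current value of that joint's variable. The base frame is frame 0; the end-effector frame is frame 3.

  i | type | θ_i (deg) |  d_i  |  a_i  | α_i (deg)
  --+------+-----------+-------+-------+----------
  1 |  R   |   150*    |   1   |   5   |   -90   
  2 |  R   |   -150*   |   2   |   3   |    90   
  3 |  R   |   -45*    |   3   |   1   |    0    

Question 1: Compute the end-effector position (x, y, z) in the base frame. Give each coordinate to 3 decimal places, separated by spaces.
after link 1: o_1 = (-4.3301, 2.5000, 1.0000)
after link 2: o_2 = (-3.0801, -0.5311, 2.5000)
after link 3: o_3 = (-0.8972, -0.9749, 0.2555)

-0.897 -0.975 0.255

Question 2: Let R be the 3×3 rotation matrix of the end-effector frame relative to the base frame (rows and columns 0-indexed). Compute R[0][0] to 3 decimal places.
End-effector x-axis (col 0 of R) = (0.8839,0.3062,0.3536)
R[0][0] = 0.8839

0.884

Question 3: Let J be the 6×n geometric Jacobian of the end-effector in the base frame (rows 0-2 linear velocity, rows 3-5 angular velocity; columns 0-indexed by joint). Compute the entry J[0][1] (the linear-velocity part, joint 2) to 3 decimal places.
axis z_1 = (-0.5000,-0.8660,0.0000); lever o_n−o_1 = (3.4329,-3.4749,-0.7445)
cross product → J_v[:, 1] = (0.6448,-0.3723,4.7104)
J_ω[:, 1] = z_1
entry J[0][1] = 0.6448

0.645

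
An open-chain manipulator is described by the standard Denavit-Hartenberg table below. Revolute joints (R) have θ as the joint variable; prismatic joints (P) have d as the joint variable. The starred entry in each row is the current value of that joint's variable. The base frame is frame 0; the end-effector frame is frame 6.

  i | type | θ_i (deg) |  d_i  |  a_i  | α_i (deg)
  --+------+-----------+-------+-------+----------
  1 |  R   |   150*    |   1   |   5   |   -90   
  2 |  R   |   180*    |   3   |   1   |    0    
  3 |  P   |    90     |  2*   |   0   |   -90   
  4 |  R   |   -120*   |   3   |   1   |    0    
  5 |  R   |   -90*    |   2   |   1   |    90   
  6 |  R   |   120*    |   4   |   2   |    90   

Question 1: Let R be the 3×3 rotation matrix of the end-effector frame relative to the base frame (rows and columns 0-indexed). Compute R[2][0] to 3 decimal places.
End-effector x-axis (col 0 of R) = (-0.8750,0.2165,0.4330)
R[2][0] = 0.4330

0.433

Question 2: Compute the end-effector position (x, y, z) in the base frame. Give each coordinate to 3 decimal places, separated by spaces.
-10.495 3.286 2.500

after link 1: o_1 = (-4.3301, 2.5000, 1.0000)
after link 2: o_2 = (-4.9641, -0.5981, 1.0000)
after link 3: o_3 = (-5.9641, -2.3301, 1.0000)
after link 4: o_4 = (-8.9952, -1.5801, 0.5000)
after link 5: o_5 = (-10.4772, -0.1471, -0.3660)
after link 6: o_6 = (-10.4952, 3.2859, 2.5000)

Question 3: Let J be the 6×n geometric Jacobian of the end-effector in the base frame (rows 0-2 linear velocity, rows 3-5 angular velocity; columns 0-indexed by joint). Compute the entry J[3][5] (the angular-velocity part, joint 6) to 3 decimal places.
0.433

axis z_5 = (0.4330,0.7500,0.5000); lever o_n−o_5 = (-0.0179,3.4330,2.8660)
cross product → J_v[:, 5] = (0.4330,-1.2500,1.5000)
J_ω[:, 5] = z_5
entry J[3][5] = 0.4330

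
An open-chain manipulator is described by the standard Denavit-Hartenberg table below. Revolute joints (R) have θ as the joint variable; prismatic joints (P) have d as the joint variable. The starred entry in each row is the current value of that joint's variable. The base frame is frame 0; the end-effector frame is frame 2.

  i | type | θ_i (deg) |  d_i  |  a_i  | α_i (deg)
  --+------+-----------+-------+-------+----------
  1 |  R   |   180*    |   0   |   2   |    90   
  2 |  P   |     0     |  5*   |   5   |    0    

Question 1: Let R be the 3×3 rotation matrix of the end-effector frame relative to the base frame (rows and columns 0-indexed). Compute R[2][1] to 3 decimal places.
End-effector y-axis (col 1 of R) = (-0.0000,-0.0000,1.0000)
R[2][1] = 1.0000

1.000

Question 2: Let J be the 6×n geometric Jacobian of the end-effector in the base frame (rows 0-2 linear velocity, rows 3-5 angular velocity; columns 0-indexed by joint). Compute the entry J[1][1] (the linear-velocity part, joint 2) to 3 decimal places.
1.000

prismatic axis z_1 = (0.0000,1.0000,0.0000)
J_v[:, 1] = z_1; J_ω[:, 1] = (0,0,0)
entry J[1][1] = 1.0000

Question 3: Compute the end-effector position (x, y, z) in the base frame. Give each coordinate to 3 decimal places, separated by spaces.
after link 1: o_1 = (-2.0000, 0.0000, 0.0000)
after link 2: o_2 = (-7.0000, 5.0000, 0.0000)

-7.000 5.000 0.000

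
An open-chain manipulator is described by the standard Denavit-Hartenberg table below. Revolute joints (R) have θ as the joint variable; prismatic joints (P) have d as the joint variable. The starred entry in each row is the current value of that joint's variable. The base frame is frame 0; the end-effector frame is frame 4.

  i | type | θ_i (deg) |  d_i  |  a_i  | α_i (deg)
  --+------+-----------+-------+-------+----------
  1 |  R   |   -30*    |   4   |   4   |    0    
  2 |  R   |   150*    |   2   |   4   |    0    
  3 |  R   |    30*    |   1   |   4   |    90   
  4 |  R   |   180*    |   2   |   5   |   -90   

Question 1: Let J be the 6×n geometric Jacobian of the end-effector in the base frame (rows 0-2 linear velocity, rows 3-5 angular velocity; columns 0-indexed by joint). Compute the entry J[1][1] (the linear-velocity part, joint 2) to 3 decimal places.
axis z_1 = (0.0000,0.0000,1.0000); lever o_n−o_1 = (-0.1340,4.6962,3.0000)
cross product → J_v[:, 1] = (-4.6962,-0.1340,0.0000)
J_ω[:, 1] = z_1
entry J[1][1] = -0.1340

-0.134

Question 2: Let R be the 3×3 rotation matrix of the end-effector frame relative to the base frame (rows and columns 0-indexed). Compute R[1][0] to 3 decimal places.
-0.500

End-effector x-axis (col 0 of R) = (0.8660,-0.5000,0.0000)
R[1][0] = -0.5000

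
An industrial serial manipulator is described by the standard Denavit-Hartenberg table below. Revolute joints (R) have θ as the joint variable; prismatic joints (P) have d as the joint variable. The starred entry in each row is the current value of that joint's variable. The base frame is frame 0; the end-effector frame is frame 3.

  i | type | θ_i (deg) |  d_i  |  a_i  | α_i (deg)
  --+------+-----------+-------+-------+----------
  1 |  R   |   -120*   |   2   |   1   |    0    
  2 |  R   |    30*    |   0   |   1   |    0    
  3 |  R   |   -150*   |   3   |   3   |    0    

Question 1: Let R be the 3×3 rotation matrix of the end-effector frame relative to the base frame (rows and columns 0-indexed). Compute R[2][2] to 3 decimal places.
End-effector z-axis (col 2 of R) = (0.0000,0.0000,1.0000)
R[2][2] = 1.0000

1.000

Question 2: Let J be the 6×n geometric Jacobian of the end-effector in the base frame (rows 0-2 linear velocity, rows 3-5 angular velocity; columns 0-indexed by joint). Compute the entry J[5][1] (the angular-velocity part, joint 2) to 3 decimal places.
1.000

axis z_1 = (0.0000,0.0000,1.0000); lever o_n−o_1 = (-1.5000,1.5981,3.0000)
cross product → J_v[:, 1] = (-1.5981,-1.5000,0.0000)
J_ω[:, 1] = z_1
entry J[5][1] = 1.0000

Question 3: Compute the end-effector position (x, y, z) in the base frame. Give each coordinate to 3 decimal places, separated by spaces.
-2.000 0.732 5.000

after link 1: o_1 = (-0.5000, -0.8660, 2.0000)
after link 2: o_2 = (-0.5000, -1.8660, 2.0000)
after link 3: o_3 = (-2.0000, 0.7321, 5.0000)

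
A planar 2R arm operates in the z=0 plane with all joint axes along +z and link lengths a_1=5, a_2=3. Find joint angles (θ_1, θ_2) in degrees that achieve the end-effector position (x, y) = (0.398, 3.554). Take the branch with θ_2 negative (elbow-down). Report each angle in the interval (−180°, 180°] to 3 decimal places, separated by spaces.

cos θ_2 = (12.7893−5²−3²)/(2·5·3) = -0.7070; θ_2 = -134.9932° (elbow-down)
β = atan2(3.5540,0.3980) = 83.6103°; ψ = atan2(-2.1216,2.8789) = -36.3876°
θ_1 = β − ψ = 119.9979°

119.998 -134.993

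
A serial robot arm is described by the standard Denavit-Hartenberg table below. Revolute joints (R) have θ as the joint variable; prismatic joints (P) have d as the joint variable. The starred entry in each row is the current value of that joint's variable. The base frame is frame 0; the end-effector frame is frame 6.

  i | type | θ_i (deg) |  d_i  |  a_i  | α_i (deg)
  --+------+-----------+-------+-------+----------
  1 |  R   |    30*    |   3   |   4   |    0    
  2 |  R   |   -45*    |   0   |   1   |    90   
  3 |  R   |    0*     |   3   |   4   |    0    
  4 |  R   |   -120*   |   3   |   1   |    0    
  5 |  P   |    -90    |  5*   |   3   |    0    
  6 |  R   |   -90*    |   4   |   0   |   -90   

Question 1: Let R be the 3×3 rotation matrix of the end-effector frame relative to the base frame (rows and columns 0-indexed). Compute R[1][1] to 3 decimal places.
0.966

End-effector y-axis (col 1 of R) = (0.2588,0.9659,-0.0000)
R[1][1] = 0.9659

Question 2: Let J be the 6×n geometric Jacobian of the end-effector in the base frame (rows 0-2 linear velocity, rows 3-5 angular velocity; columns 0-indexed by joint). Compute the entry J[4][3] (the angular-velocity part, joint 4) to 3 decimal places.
axis z_3 = (-0.2588,-0.9659,0.0000); lever o_n−o_3 = (-6.0983,-10.7893,0.6340)
cross product → J_v[:, 3] = (-0.6124,0.1641,-3.0981)
J_ω[:, 3] = z_3
entry J[4][3] = -0.9659

-0.966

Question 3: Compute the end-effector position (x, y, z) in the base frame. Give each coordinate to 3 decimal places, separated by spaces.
1.419 -12.981 3.634

after link 1: o_1 = (3.4641, 2.0000, 3.0000)
after link 2: o_2 = (4.4300, 1.7412, 3.0000)
after link 3: o_3 = (7.5173, -2.1919, 3.0000)
after link 4: o_4 = (6.2579, -4.9602, 2.1340)
after link 5: o_5 = (2.4542, -9.1174, 3.6340)
after link 6: o_6 = (1.4189, -12.9811, 3.6340)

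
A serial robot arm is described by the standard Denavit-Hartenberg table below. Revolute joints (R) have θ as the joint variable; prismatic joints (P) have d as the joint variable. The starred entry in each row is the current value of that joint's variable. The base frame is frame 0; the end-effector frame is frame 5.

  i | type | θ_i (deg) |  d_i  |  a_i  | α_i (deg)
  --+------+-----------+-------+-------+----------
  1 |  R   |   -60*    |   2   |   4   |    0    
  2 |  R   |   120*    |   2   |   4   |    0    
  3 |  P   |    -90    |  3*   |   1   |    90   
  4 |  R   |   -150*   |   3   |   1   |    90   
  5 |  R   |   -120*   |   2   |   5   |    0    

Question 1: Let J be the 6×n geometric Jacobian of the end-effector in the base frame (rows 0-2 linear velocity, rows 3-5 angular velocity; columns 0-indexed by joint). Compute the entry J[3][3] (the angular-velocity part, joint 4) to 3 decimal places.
axis z_3 = (-0.5000,-0.8660,0.0000); lever o_n−o_3 = (0.9240,1.0024,2.4821)
cross product → J_v[:, 3] = (-2.1495,1.2410,0.2990)
J_ω[:, 3] = z_3
entry J[3][3] = -0.5000

-0.500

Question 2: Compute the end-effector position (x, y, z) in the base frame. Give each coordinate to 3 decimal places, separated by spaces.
after link 1: o_1 = (2.0000, -3.4641, 2.0000)
after link 2: o_2 = (4.0000, 0.0000, 4.0000)
after link 3: o_3 = (4.8660, -0.5000, 7.0000)
after link 4: o_4 = (2.6160, -2.6651, 6.5000)
after link 5: o_5 = (5.7901, 0.5024, 9.4821)

5.790 0.502 9.482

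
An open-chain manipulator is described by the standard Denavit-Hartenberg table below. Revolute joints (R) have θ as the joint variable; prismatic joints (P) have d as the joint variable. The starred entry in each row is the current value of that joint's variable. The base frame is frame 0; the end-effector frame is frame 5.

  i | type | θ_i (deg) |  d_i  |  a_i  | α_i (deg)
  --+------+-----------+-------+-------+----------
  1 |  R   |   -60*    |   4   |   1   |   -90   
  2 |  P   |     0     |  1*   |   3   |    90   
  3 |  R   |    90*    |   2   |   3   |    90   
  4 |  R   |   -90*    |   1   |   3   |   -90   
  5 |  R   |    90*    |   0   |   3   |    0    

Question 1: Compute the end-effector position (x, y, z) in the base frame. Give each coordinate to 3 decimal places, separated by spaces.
after link 1: o_1 = (0.5000, -0.8660, 4.0000)
after link 2: o_2 = (2.8660, -2.9641, 4.0000)
after link 3: o_3 = (5.4641, -1.4641, 6.0000)
after link 4: o_4 = (5.9641, -2.3301, 3.0000)
after link 5: o_5 = (4.4641, 0.2679, 3.0000)

4.464 0.268 3.000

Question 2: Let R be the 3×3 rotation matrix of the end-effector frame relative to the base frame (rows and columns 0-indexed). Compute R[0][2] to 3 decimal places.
End-effector z-axis (col 2 of R) = (0.8660,0.5000,0.0000)
R[0][2] = 0.8660

0.866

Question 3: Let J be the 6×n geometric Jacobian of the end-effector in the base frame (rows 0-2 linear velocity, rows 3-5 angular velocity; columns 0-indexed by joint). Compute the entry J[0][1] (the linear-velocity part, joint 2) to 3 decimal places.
0.866

prismatic axis z_1 = (0.8660,0.5000,0.0000)
J_v[:, 1] = z_1; J_ω[:, 1] = (0,0,0)
entry J[0][1] = 0.8660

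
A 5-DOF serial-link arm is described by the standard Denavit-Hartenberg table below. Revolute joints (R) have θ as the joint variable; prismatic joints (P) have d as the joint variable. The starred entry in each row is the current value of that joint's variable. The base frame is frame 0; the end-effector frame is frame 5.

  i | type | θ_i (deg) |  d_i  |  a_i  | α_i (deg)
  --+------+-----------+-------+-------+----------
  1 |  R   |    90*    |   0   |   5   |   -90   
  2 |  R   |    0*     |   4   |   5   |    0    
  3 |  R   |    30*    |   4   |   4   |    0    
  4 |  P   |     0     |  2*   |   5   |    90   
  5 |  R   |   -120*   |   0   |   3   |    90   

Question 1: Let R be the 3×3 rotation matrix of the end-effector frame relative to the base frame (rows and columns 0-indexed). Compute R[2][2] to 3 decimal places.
0.433

End-effector z-axis (col 2 of R) = (-0.5000,-0.7500,0.4330)
R[2][2] = 0.4330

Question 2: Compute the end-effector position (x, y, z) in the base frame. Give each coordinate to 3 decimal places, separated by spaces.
after link 1: o_1 = (0.0000, 5.0000, 0.0000)
after link 2: o_2 = (-4.0000, 10.0000, 0.0000)
after link 3: o_3 = (-8.0000, 13.4641, -2.0000)
after link 4: o_4 = (-10.0000, 17.7942, -4.5000)
after link 5: o_5 = (-7.4019, 16.4952, -3.7500)

-7.402 16.495 -3.750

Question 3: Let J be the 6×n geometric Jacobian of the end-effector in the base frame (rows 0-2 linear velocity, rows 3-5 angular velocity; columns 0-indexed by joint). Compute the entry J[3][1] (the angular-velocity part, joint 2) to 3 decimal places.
-1.000

axis z_1 = (-1.0000,0.0000,0.0000); lever o_n−o_1 = (-7.4019,11.4952,-3.7500)
cross product → J_v[:, 1] = (-0.0000,-3.7500,-11.4952)
J_ω[:, 1] = z_1
entry J[3][1] = -1.0000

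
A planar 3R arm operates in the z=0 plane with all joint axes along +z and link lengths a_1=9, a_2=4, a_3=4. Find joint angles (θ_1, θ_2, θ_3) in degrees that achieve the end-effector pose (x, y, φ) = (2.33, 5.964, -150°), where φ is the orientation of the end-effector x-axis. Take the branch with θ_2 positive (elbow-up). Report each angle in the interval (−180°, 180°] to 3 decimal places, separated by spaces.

wrist centre = target − a_3·(cos φ, sin φ) = (5.7941, 7.9640)
cos θ_2 = (96.9969−9²−4²)/(2·9·4) = -0.0000; θ_2 = 90.0025° (elbow-up)
β = atan2(7.9640,5.7941) = 53.9627°; ψ = atan2(4.0000,8.9998) = 23.9629°
θ_1 = β − ψ = 29.9998°
θ_3 = φ − θ_1 − θ_2 = 89.9977° (wrapped to (-180°,180°])

30.000 90.002 89.998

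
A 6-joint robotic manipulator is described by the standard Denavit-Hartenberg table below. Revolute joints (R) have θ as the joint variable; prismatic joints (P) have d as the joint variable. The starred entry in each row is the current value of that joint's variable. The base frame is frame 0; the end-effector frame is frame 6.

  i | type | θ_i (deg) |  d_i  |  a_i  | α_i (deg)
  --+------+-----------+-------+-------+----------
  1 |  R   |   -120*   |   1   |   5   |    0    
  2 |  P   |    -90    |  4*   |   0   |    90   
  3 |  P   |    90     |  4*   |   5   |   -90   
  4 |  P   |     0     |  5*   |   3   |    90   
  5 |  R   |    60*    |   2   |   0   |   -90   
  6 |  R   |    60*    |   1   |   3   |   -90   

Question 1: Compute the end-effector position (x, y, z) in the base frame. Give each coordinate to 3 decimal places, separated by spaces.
after link 1: o_1 = (-2.5000, -4.3301, 1.0000)
after link 2: o_2 = (-2.5000, -4.3301, 5.0000)
after link 3: o_3 = (-0.5000, -0.8660, 10.0000)
after link 4: o_4 = (3.8301, -3.3660, 13.0000)
after link 5: o_5 = (4.8301, -1.6340, 13.0000)
after link 6: o_6 = (5.0891, -4.7835, 12.8840)

5.089 -4.783 12.884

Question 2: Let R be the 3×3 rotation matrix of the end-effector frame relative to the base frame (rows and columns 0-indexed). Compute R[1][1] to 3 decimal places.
End-effector y-axis (col 1 of R) = (-0.4330,0.2500,0.8660)
R[1][1] = 0.2500

0.250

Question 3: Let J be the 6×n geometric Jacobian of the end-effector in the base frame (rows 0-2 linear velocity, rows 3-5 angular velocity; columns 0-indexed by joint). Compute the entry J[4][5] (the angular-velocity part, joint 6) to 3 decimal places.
axis z_5 = (0.4330,-0.2500,-0.8660); lever o_n−o_5 = (0.2590,-3.1495,-0.1160)
cross product → J_v[:, 5] = (-2.6986,-0.1740,-1.2990)
J_ω[:, 5] = z_5
entry J[4][5] = -0.2500

-0.250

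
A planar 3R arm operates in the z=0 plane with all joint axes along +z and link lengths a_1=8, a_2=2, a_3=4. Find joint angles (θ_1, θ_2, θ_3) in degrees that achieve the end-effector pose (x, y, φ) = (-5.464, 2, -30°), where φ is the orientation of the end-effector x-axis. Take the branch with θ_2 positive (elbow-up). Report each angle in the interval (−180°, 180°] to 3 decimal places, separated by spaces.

wrist centre = target − a_3·(cos φ, sin φ) = (-8.9281, 4.0000)
cos θ_2 = (95.7110−8²−2²)/(2·8·2) = 0.8660; θ_2 = 30.0065° (elbow-up)
β = atan2(4.0000,-8.9281) = 155.8665°; ψ = atan2(1.0002,9.7319) = 5.8680°
θ_1 = β − ψ = 149.9985°
θ_3 = φ − θ_1 − θ_2 = 149.9950° (wrapped to (-180°,180°])

149.999 30.006 149.995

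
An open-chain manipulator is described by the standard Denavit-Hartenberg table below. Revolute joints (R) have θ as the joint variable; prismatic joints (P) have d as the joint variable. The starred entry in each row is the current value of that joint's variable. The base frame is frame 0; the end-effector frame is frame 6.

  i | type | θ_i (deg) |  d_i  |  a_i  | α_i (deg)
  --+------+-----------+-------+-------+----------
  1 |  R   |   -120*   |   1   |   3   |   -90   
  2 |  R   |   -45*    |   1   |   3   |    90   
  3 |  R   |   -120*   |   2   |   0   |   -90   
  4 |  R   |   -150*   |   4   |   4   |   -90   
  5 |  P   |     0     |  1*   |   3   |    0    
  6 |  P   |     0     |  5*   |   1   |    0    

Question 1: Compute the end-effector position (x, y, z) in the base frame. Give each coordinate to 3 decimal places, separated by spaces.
after link 1: o_1 = (-1.5000, -2.5981, 1.0000)
after link 2: o_2 = (-1.6946, -4.9352, 3.1213)
after link 3: o_3 = (-0.9875, -3.7104, 4.5355)
after link 4: o_4 = (-1.2515, -6.1677, 9.6240)
after link 5: o_5 = (0.7877, -6.2697, 12.0388)
after link 6: o_6 = (1.5587, -2.1040, 14.8765)

1.559 -2.104 14.877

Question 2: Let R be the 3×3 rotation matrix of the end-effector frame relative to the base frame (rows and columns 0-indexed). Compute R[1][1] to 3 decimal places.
End-effector y-axis (col 1 of R) = (0.7392,0.2803,-0.6124)
R[1][1] = 0.2803

0.280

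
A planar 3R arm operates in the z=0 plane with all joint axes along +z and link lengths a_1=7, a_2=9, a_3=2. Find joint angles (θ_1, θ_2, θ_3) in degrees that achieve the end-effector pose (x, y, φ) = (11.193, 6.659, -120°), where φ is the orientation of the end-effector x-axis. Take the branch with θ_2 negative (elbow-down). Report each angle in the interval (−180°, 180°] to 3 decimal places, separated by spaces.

wrist centre = target − a_3·(cos φ, sin φ) = (12.1930, 8.3911)
cos θ_2 = (219.0790−7²−9²)/(2·7·9) = 0.7070; θ_2 = -45.0106° (elbow-down)
β = atan2(8.3911,12.1930) = 34.5352°; ψ = atan2(-6.3651,13.3628) = -25.4700°
θ_1 = β − ψ = 60.0052°
θ_3 = φ − θ_1 − θ_2 = -134.9946° (wrapped to (-180°,180°])

60.005 -45.011 -134.995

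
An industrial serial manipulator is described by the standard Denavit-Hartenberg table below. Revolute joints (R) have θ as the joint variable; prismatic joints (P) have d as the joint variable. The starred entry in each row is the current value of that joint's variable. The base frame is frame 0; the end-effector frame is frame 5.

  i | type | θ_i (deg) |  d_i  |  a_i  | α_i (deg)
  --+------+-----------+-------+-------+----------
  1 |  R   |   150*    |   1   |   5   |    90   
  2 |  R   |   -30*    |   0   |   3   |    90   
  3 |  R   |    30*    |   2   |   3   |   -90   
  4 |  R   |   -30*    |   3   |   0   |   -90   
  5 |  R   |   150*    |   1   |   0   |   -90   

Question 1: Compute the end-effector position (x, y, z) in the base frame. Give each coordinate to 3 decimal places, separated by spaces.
after link 1: o_1 = (-4.3301, 2.5000, 1.0000)
after link 2: o_2 = (-6.5801, 3.7990, -0.5000)
after link 3: o_3 = (-6.9127, 5.7231, -3.5311)
after link 4: o_4 = (-4.4886, 7.3236, -2.7811)
after link 5: o_5 = (-5.0634, 7.9441, -2.2476)

-5.063 7.944 -2.248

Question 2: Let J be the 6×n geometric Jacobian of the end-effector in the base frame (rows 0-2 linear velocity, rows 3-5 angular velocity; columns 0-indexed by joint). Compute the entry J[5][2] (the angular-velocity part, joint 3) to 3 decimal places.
-0.866

axis z_2 = (0.4330,-0.2500,-0.8660); lever o_n−o_2 = (1.5167,4.1450,-1.7476)
cross product → J_v[:, 2] = (4.0266,-0.5568,2.1740)
J_ω[:, 2] = z_2
entry J[5][2] = -0.8660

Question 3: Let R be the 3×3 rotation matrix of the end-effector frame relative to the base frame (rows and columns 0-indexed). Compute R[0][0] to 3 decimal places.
-0.292

End-effector x-axis (col 0 of R) = (-0.2919,-0.7645,0.5748)
R[0][0] = -0.2919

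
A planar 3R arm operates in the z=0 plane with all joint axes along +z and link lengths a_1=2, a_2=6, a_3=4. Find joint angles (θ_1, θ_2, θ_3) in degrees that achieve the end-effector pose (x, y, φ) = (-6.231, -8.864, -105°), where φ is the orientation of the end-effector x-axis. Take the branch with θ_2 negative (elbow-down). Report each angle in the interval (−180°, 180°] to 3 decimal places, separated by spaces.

wrist centre = target − a_3·(cos φ, sin φ) = (-5.1957, -5.0003)
cos θ_2 = (51.9985−2²−6²)/(2·2·6) = 0.4999; θ_2 = -60.0041° (elbow-down)
β = atan2(-5.0003,-5.1957) = -136.0981°; ψ = atan2(-5.1964,4.9996) = -46.1054°
θ_1 = β − ψ = -89.9926°
θ_3 = φ − θ_1 − θ_2 = 44.9967° (wrapped to (-180°,180°])

-89.993 -60.004 44.997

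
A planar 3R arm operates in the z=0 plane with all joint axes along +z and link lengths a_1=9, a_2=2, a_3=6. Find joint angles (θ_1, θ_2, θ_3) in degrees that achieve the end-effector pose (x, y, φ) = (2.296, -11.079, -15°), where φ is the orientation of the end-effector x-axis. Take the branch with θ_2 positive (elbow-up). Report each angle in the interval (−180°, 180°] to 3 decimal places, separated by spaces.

wrist centre = target − a_3·(cos φ, sin φ) = (-3.4996, -9.5261)
cos θ_2 = (102.9932−9²−2²)/(2·9·2) = 0.4998; θ_2 = 60.0125° (elbow-up)
β = atan2(-9.5261,-3.4996) = -110.1716°; ψ = atan2(1.7323,9.9996) = 9.8280°
θ_1 = β − ψ = -119.9996°
θ_3 = φ − θ_1 − θ_2 = 44.9871° (wrapped to (-180°,180°])

-120.000 60.013 44.987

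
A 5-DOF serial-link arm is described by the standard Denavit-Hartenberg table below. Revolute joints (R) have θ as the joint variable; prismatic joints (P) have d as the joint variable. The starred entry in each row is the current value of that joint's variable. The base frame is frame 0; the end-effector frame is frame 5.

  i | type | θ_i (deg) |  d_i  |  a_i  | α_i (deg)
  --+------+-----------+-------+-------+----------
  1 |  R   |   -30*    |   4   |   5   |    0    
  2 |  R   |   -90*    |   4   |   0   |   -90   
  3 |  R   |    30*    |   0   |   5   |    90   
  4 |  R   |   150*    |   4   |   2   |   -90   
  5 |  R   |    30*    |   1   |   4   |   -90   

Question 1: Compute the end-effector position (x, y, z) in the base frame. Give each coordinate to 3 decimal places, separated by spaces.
5.547 -4.125 9.848

after link 1: o_1 = (4.3301, -2.5000, 4.0000)
after link 2: o_2 = (4.3301, -2.5000, 8.0000)
after link 3: o_3 = (2.1651, -6.2500, 5.5000)
after link 4: o_4 = (2.7811, -7.1830, 9.8301)
after link 5: o_5 = (5.5466, -4.1250, 9.8481)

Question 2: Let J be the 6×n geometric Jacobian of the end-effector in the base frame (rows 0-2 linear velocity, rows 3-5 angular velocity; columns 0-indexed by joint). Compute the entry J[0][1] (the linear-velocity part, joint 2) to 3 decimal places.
axis z_1 = (0.0000,0.0000,1.0000); lever o_n−o_1 = (1.2165,-1.6250,5.8481)
cross product → J_v[:, 1] = (1.6250,1.2165,-0.0000)
J_ω[:, 1] = z_1
entry J[0][1] = 1.6250

1.625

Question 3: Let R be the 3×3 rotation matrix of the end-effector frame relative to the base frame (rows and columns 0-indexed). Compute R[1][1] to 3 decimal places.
End-effector y-axis (col 1 of R) = (0.5335,-0.8080,-0.2500)
R[1][1] = -0.8080

-0.808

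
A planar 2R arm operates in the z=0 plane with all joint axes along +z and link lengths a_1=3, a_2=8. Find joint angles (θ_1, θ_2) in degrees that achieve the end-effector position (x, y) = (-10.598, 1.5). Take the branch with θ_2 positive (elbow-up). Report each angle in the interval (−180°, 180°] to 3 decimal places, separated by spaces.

149.997 30.004

cos θ_2 = (114.5676−3²−8²)/(2·3·8) = 0.8660; θ_2 = 30.0039° (elbow-up)
β = atan2(1.5000,-10.5980) = 171.9441°; ψ = atan2(4.0005,9.9279) = 21.9470°
θ_1 = β − ψ = 149.9971°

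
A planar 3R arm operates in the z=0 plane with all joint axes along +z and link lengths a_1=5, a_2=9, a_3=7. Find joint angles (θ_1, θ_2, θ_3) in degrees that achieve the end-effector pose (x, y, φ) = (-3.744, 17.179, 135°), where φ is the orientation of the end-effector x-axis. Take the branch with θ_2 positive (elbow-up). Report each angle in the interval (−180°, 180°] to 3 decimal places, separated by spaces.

45.006 59.994 30.000

wrist centre = target − a_3·(cos φ, sin φ) = (1.2057, 12.2293)
cos θ_2 = (151.0084−5²−9²)/(2·5·9) = 0.5001; θ_2 = 59.9938° (elbow-up)
β = atan2(12.2293,1.2057) = 84.3691°; ψ = atan2(7.7937,9.5008) = 39.3627°
θ_1 = β − ψ = 45.0064°
θ_3 = φ − θ_1 − θ_2 = 29.9999° (wrapped to (-180°,180°])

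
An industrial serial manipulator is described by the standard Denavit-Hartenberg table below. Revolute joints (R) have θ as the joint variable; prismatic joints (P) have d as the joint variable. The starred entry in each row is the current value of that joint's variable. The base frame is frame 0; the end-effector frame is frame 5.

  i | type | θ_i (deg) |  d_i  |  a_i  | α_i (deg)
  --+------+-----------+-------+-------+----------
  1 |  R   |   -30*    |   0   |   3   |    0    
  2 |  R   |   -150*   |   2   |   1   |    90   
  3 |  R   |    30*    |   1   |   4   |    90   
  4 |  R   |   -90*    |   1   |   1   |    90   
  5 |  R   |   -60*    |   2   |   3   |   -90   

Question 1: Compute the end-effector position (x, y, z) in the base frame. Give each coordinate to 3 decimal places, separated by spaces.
0.665 -3.000 4.384

after link 1: o_1 = (2.5981, -1.5000, 0.0000)
after link 2: o_2 = (1.5981, -1.5000, 2.0000)
after link 3: o_3 = (-1.8660, -0.5000, 4.0000)
after link 4: o_4 = (-2.3660, -1.5000, 3.1340)
after link 5: o_5 = (0.6651, -3.0000, 4.3840)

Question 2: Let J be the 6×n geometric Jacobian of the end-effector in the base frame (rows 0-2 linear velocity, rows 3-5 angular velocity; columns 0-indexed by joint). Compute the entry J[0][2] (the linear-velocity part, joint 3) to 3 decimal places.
2.384

axis z_2 = (0.0000,1.0000,0.0000); lever o_n−o_2 = (-0.9330,-1.5000,2.3840)
cross product → J_v[:, 2] = (2.3840,-0.0000,0.9330)
J_ω[:, 2] = z_2
entry J[0][2] = 2.3840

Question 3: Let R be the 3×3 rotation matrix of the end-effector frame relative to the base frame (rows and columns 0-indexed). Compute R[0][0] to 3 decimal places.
0.433

End-effector x-axis (col 0 of R) = (0.4330,-0.5000,0.7500)
R[0][0] = 0.4330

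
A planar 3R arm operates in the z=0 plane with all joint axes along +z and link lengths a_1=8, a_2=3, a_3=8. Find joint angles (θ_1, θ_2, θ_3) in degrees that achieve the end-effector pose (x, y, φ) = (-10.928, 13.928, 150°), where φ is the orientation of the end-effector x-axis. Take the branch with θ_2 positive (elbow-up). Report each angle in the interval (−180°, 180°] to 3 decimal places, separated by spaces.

103.884 30.014 16.102

wrist centre = target − a_3·(cos φ, sin φ) = (-3.9998, 9.9280)
cos θ_2 = (114.5636−8²−3²)/(2·8·3) = 0.8659; θ_2 = 30.0135° (elbow-up)
β = atan2(9.9280,-3.9998) = 111.9435°; ψ = atan2(1.5006,10.5977) = 8.0594°
θ_1 = β − ψ = 103.8842°
θ_3 = φ − θ_1 − θ_2 = 16.1023° (wrapped to (-180°,180°])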